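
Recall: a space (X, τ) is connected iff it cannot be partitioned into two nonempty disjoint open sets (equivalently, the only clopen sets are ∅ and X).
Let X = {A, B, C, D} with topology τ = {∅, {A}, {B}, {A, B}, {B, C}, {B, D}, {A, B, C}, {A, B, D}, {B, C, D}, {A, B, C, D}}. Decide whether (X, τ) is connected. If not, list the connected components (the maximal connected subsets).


(X, τ) is disconnected; components = [{A}, {B, C, D}].

Find clopen sets (U ∈ τ with X ∖ U ∈ τ):
  U = ∅, X ∖ U = {A, B, C, D} — both open, so U is clopen.
  U = {A}, X ∖ U = {B, C, D} — both open, so U is clopen.
  U = {B, C, D}, X ∖ U = {A} — both open, so U is clopen.
  U = {A, B, C, D}, X ∖ U = ∅ — both open, so U is clopen.
Nontrivial clopen(s) exist: e.g. {A}. So (X, τ) is disconnected.
Compute connected components by grouping points that agree on all clopens:
  component: {A}
  component: {B, C, D}


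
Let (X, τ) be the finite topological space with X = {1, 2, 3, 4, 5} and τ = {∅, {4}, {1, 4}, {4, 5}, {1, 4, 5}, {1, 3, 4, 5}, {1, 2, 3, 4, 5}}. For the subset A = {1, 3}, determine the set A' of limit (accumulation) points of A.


A' = {2, 3}

For each x ∈ X, list the open sets U ∈ τ with x ∈ U, then check whether U ∩ (A ∖ {x}) ≠ ∅ for every such U.
  x = 1: open {1, 4} ∋ x has {1, 4} ∩ (A ∖ {1}) = ∅, so x is NOT a limit point.
  x = 2: opens ∋ x are {1, 2, 3, 4, 5}; each meets A ∖ {2}, so x IS a limit point.
  x = 3: opens ∋ x are {1, 3, 4, 5}, {1, 2, 3, 4, 5}; each meets A ∖ {3}, so x IS a limit point.
  x = 4: open {4} ∋ x has {4} ∩ (A ∖ {4}) = ∅, so x is NOT a limit point.
  x = 5: open {4, 5} ∋ x has {4, 5} ∩ (A ∖ {5}) = ∅, so x is NOT a limit point.
Collecting: A' = {2, 3}.


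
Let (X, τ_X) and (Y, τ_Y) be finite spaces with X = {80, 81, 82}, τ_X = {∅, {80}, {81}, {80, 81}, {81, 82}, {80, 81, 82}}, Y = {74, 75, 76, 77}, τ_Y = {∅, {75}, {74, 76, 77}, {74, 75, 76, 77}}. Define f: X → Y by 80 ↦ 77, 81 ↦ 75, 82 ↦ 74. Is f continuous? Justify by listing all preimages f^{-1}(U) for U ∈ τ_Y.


f is NOT continuous.

Compute f^{-1}(U) for each U ∈ τ_Y:
  U = ∅: f^{-1}(U) = ∅ ∈ τ_X ✓.
  U = {75}: f^{-1}(U) = {81} ∈ τ_X ✓.
  U = {74, 76, 77}: f^{-1}(U) = {80, 82} ∉ τ_X ✗.
  U = {74, 75, 76, 77}: f^{-1}(U) = {80, 81, 82} ∈ τ_X ✓.
Found U = {74, 76, 77} with f^{-1}(U) = {80, 82} not in τ_X. Therefore f is NOT continuous.


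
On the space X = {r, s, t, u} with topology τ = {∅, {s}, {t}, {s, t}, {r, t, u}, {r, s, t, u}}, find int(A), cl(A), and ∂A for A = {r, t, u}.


int(A) = {r, t, u}, cl(A) = {r, t, u}, ∂A = ∅.

Closed sets in (X, τ) are complements of opens:
  closed(X, τ) = {∅, {s}, {r, u}, {r, s, u}, {r, t, u}, {r, s, t, u}}.
int(A) = ⋃ {U ∈ τ : U ⊆ A}. Opens contained in A: ∅, {t}, {r, t, u}.
Taking the union of these: int(A) = {r, t, u}.
cl(A) = ⋂ {C closed : A ⊆ C}. Closed sets containing A: {r, t, u}, {r, s, t, u}.
Intersecting these: cl(A) = {r, t, u}.
∂A = cl(A) ∖ int(A) = {r, t, u} ∖ {r, t, u} = ∅.


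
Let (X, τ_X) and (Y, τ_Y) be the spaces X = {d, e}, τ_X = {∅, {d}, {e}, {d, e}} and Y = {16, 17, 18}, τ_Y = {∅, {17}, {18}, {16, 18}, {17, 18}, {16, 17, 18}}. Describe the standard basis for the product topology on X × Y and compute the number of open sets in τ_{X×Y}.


Basis B = {∅ × ∅, {d} × {17}, {d} × {18}, {e} × {17}, {e} × {18}, {d} × {16, 18}, {d} × {17, 18}, {d, e} × {17}, {d, e} × {18}, {e} × {16, 18}, {e} × {17, 18}, {d} × {16, 17, 18}, {e} × {16, 17, 18}, {d, e} × {16, 18}, {d, e} × {17, 18}, {d, e} × {16, 17, 18}}; |τ_{X×Y}| = 36.

Enumerate products U × V with U ∈ τ_X, V ∈ τ_Y (deduplicated):
  ∅ × ∅ = {} (∅)
  {d} × {17} = {(d,17)}
  {d} × {18} = {(d,18)}
  {e} × {17} = {(e,17)}
  {e} × {18} = {(e,18)}
  {d} × {16, 18} = {(d,16), (d,18)}
  {d} × {17, 18} = {(d,17), (d,18)}
  {d, e} × {17} = {(d,17), (e,17)}
  {d, e} × {18} = {(d,18), (e,18)}
  {e} × {16, 18} = {(e,16), (e,18)}
  {e} × {17, 18} = {(e,17), (e,18)}
  {d} × {16, 17, 18} = {(d,16), (d,17), (d,18)}
  {e} × {16, 17, 18} = {(e,16), (e,17), (e,18)}
  {d, e} × {16, 18} = {(d,16), (d,18), (e,16), (e,18)}
  {d, e} × {17, 18} = {(d,17), (d,18), (e,17), (e,18)}
  {d, e} × {16, 17, 18} = {(d,16), (d,17), (d,18), (e,16), (e,17), (e,18)}
These 16 distinct sets form the basis B.
Close under arbitrary unions to get τ_{X×Y}; counting gives |τ_{X×Y}| = 36.


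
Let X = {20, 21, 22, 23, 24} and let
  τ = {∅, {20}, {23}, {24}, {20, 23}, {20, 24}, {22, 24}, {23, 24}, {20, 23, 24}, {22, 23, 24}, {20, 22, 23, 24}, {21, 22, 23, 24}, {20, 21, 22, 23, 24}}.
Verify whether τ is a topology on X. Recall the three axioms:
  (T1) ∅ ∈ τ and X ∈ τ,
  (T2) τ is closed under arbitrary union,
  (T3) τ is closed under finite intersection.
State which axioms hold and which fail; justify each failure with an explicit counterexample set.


τ is NOT a topology on X.

Axiom (T1): ∅ ∈ τ? Yes; X ∈ τ? Yes.
Axiom (T2/T3): check pairwise unions and intersections of members of τ.
Counterexample for (T2): {20} ∪ {22, 24} = {20, 22, 24} ∉ τ. Therefore τ is NOT a topology.


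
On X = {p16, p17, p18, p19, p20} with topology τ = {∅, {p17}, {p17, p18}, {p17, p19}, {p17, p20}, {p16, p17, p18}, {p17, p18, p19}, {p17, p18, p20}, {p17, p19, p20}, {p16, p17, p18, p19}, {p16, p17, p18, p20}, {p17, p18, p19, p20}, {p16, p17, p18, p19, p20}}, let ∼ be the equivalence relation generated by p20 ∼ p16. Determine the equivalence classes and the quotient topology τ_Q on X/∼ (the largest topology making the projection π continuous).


X/∼ = {[p16=p20], [p17], [p18], [p19]}; |τ_Q| = 7.

Equivalence classes: [p16=p20], [p17], [p18], [p19].
Quotient map π: X → X/∼ sends p16 ↦ [p16=p20], p17 ↦ [p17], p18 ↦ [p18], p19 ↦ [p19], p20 ↦ [p16=p20].
For each subset V ⊆ X/∼, compute π^{-1}(V) ⊆ X and check whether π^{-1}(V) ∈ τ. V is open in τ_Q iff π^{-1}(V) ∈ τ.
  V = {}: π^{-1}(V) = ∅ ∈ τ ✓.
  V = {[p16=p20]}: π^{-1}(V) = {p16, p20} ∉ τ ✗.
  V = {[p17]}: π^{-1}(V) = {p17} ∈ τ ✓.
  V = {[p16=p20], [p17]}: π^{-1}(V) = {p16, p17, p20} ∉ τ ✗.
  V = {[p18]}: π^{-1}(V) = {p18} ∉ τ ✗.
  V = {[p16=p20], [p18]}: π^{-1}(V) = {p16, p18, p20} ∉ τ ✗.
  V = {[p17], [p18]}: π^{-1}(V) = {p17, p18} ∈ τ ✓.
  V = {[p16=p20], [p17], [p18]}: π^{-1}(V) = {p16, p17, p18, p20} ∈ τ ✓.
  V = {[p19]}: π^{-1}(V) = {p19} ∉ τ ✗.
  V = {[p16=p20], [p19]}: π^{-1}(V) = {p16, p19, p20} ∉ τ ✗.
  V = {[p17], [p19]}: π^{-1}(V) = {p17, p19} ∈ τ ✓.
  V = {[p16=p20], [p17], [p19]}: π^{-1}(V) = {p16, p17, p19, p20} ∉ τ ✗.
  V = {[p18], [p19]}: π^{-1}(V) = {p18, p19} ∉ τ ✗.
  V = {[p16=p20], [p18], [p19]}: π^{-1}(V) = {p16, p18, p19, p20} ∉ τ ✗.
  V = {[p17], [p18], [p19]}: π^{-1}(V) = {p17, p18, p19} ∈ τ ✓.
  V = {[p16=p20], [p17], [p18], [p19]}: π^{-1}(V) = {p16, p17, p18, p19, p20} ∈ τ ✓.
Open sets in the quotient: τ_Q = {{}, {[p17]}, {[p17], [p18]}, {[p16=p20], [p17], [p18]}, {[p17], [p19]}, {[p17], [p18], [p19]}, {[p16=p20], [p17], [p18], [p19]}} (7 elements).


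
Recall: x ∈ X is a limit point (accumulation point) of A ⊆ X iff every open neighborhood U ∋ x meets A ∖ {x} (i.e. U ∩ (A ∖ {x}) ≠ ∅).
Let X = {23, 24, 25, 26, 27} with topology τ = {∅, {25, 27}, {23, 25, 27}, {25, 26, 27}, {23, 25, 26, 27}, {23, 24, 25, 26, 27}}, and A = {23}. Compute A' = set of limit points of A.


A' = {24}

For each x ∈ X, list the open sets U ∈ τ with x ∈ U, then check whether U ∩ (A ∖ {x}) ≠ ∅ for every such U.
  x = 23: open {23, 25, 27} ∋ x has {23, 25, 27} ∩ (A ∖ {23}) = ∅, so x is NOT a limit point.
  x = 24: opens ∋ x are {23, 24, 25, 26, 27}; each meets A ∖ {24}, so x IS a limit point.
  x = 25: open {25, 27} ∋ x has {25, 27} ∩ (A ∖ {25}) = ∅, so x is NOT a limit point.
  x = 26: open {25, 26, 27} ∋ x has {25, 26, 27} ∩ (A ∖ {26}) = ∅, so x is NOT a limit point.
  x = 27: open {25, 27} ∋ x has {25, 27} ∩ (A ∖ {27}) = ∅, so x is NOT a limit point.
Collecting: A' = {24}.


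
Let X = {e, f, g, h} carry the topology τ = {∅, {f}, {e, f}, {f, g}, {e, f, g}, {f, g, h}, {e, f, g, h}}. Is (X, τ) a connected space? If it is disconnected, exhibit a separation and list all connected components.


(X, τ) is connected.

Find clopen sets (U ∈ τ with X ∖ U ∈ τ):
  U = ∅, X ∖ U = {e, f, g, h} — both open, so U is clopen.
  U = {e, f, g, h}, X ∖ U = ∅ — both open, so U is clopen.
Only trivial clopens (∅ and X) exist, so (X, τ) is connected.
Compute connected components by grouping points that agree on all clopens:
  component: {e, f, g, h}


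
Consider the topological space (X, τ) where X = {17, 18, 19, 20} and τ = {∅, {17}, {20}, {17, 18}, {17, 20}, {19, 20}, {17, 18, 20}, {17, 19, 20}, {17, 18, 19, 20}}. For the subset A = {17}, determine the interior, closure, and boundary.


int(A) = {17}, cl(A) = {17, 18}, ∂A = {18}.

Closed sets in (X, τ) are complements of opens:
  closed(X, τ) = {∅, {18}, {19}, {17, 18}, {18, 19}, {19, 20}, {17, 18, 19}, {18, 19, 20}, {17, 18, 19, 20}}.
int(A) = ⋃ {U ∈ τ : U ⊆ A}. Opens contained in A: ∅, {17}.
Taking the union of these: int(A) = {17}.
cl(A) = ⋂ {C closed : A ⊆ C}. Closed sets containing A: {17, 18}, {17, 18, 19}, {17, 18, 19, 20}.
Intersecting these: cl(A) = {17, 18}.
∂A = cl(A) ∖ int(A) = {17, 18} ∖ {17} = {18}.


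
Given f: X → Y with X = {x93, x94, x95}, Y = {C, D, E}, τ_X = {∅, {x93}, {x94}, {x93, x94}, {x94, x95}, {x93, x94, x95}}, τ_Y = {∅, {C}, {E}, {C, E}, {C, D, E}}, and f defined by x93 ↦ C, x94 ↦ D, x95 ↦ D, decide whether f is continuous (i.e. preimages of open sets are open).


f IS continuous.

Compute f^{-1}(U) for each U ∈ τ_Y:
  U = ∅: f^{-1}(U) = ∅ ∈ τ_X ✓.
  U = {C}: f^{-1}(U) = {x93} ∈ τ_X ✓.
  U = {E}: f^{-1}(U) = ∅ ∈ τ_X ✓.
  U = {C, E}: f^{-1}(U) = {x93} ∈ τ_X ✓.
  U = {C, D, E}: f^{-1}(U) = {x93, x94, x95} ∈ τ_X ✓.
Every preimage lies in τ_X, so f IS continuous.


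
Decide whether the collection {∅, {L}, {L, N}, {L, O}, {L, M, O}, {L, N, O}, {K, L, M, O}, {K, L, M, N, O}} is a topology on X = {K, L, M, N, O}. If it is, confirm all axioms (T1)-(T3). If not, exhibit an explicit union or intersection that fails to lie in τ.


τ is NOT a topology on X.

Axiom (T1): ∅ ∈ τ? Yes; X ∈ τ? Yes.
Axiom (T2/T3): check pairwise unions and intersections of members of τ.
Counterexample for (T2): {L, N} ∪ {L, M, O} = {L, M, N, O} ∉ τ. Therefore τ is NOT a topology.


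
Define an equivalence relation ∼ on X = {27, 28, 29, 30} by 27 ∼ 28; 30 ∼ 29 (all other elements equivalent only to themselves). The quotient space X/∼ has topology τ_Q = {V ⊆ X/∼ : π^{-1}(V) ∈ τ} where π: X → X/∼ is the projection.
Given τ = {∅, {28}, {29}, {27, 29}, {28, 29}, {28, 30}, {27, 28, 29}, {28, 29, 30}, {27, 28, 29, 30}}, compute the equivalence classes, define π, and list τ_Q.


X/∼ = {[27=28], [29=30]}; |τ_Q| = 2.

Equivalence classes: [27=28], [29=30].
Quotient map π: X → X/∼ sends 27 ↦ [27=28], 28 ↦ [27=28], 29 ↦ [29=30], 30 ↦ [29=30].
For each subset V ⊆ X/∼, compute π^{-1}(V) ⊆ X and check whether π^{-1}(V) ∈ τ. V is open in τ_Q iff π^{-1}(V) ∈ τ.
  V = {}: π^{-1}(V) = ∅ ∈ τ ✓.
  V = {[27=28]}: π^{-1}(V) = {27, 28} ∉ τ ✗.
  V = {[29=30]}: π^{-1}(V) = {29, 30} ∉ τ ✗.
  V = {[27=28], [29=30]}: π^{-1}(V) = {27, 28, 29, 30} ∈ τ ✓.
Open sets in the quotient: τ_Q = {{}, {[27=28], [29=30]}} (2 elements).


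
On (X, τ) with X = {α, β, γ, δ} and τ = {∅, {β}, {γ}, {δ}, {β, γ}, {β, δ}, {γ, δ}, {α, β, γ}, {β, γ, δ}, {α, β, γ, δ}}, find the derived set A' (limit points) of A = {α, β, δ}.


A' = {α}

For each x ∈ X, list the open sets U ∈ τ with x ∈ U, then check whether U ∩ (A ∖ {x}) ≠ ∅ for every such U.
  x = α: opens ∋ x are {α, β, γ}, {α, β, γ, δ}; each meets A ∖ {α}, so x IS a limit point.
  x = β: open {β} ∋ x has {β} ∩ (A ∖ {β}) = ∅, so x is NOT a limit point.
  x = γ: open {γ} ∋ x has {γ} ∩ (A ∖ {γ}) = ∅, so x is NOT a limit point.
  x = δ: open {δ} ∋ x has {δ} ∩ (A ∖ {δ}) = ∅, so x is NOT a limit point.
Collecting: A' = {α}.


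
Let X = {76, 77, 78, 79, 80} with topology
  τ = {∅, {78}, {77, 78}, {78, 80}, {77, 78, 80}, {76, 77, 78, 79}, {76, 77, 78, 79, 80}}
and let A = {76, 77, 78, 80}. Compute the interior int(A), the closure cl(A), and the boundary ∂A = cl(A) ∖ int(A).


int(A) = {77, 78, 80}, cl(A) = {76, 77, 78, 79, 80}, ∂A = {76, 79}.

Closed sets in (X, τ) are complements of opens:
  closed(X, τ) = {∅, {80}, {76, 79}, {76, 77, 79}, {76, 79, 80}, {76, 77, 79, 80}, {76, 77, 78, 79, 80}}.
int(A) = ⋃ {U ∈ τ : U ⊆ A}. Opens contained in A: ∅, {78}, {77, 78}, {78, 80}, {77, 78, 80}.
Taking the union of these: int(A) = {77, 78, 80}.
cl(A) = ⋂ {C closed : A ⊆ C}. Closed sets containing A: {76, 77, 78, 79, 80}.
Intersecting these: cl(A) = {76, 77, 78, 79, 80}.
∂A = cl(A) ∖ int(A) = {76, 77, 78, 79, 80} ∖ {77, 78, 80} = {76, 79}.


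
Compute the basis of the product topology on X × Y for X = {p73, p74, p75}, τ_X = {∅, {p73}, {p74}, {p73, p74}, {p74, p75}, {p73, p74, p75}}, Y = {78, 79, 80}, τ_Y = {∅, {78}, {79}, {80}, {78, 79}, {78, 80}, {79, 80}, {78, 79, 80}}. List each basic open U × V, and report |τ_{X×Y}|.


Basis B = {∅ × ∅, {p73} × {78}, {p73} × {79}, {p73} × {80}, {p74} × {78}, {p74} × {79}, {p74} × {80}, {p73} × {78, 79}, {p73} × {78, 80}, {p73, p74} × {78}, {p73} × {79, 80}, {p73, p74} × {79}, {p73, p74} × {80}, {p74} × {78, 79}, {p74} × {78, 80}, {p74, p75} × {78}, {p74} × {79, 80}, {p74, p75} × {79}, {p74, p75} × {80}, {p73} × {78, 79, 80}, {p73, p74, p75} × {78}, {p73, p74, p75} × {79}, {p73, p74, p75} × {80}, {p74} × {78, 79, 80}, {p73, p74} × {78, 79}, {p73, p74} × {78, 80}, {p73, p74} × {79, 80}, {p74, p75} × {78, 79}, {p74, p75} × {78, 80}, {p74, p75} × {79, 80}, {p73, p74} × {78, 79, 80}, {p73, p74, p75} × {78, 79}, {p73, p74, p75} × {78, 80}, {p73, p74, p75} × {79, 80}, {p74, p75} × {78, 79, 80}, {p73, p74, p75} × {78, 79, 80}}; |τ_{X×Y}| = 216.

Enumerate products U × V with U ∈ τ_X, V ∈ τ_Y (deduplicated):
  ∅ × ∅ = {} (∅)
  {p73} × {78} = {(p73,78)}
  {p73} × {79} = {(p73,79)}
  {p73} × {80} = {(p73,80)}
  {p74} × {78} = {(p74,78)}
  {p74} × {79} = {(p74,79)}
  {p74} × {80} = {(p74,80)}
  {p73} × {78, 79} = {(p73,78), (p73,79)}
  {p73} × {78, 80} = {(p73,78), (p73,80)}
  {p73, p74} × {78} = {(p73,78), (p74,78)}
  {p73} × {79, 80} = {(p73,79), (p73,80)}
  {p73, p74} × {79} = {(p73,79), (p74,79)}
  {p73, p74} × {80} = {(p73,80), (p74,80)}
  {p74} × {78, 79} = {(p74,78), (p74,79)}
  {p74} × {78, 80} = {(p74,78), (p74,80)}
  {p74, p75} × {78} = {(p74,78), (p75,78)}
  {p74} × {79, 80} = {(p74,79), (p74,80)}
  {p74, p75} × {79} = {(p74,79), (p75,79)}
  {p74, p75} × {80} = {(p74,80), (p75,80)}
  {p73} × {78, 79, 80} = {(p73,78), (p73,79), (p73,80)}
  {p73, p74, p75} × {78} = {(p73,78), (p74,78), (p75,78)}
  {p73, p74, p75} × {79} = {(p73,79), (p74,79), (p75,79)}
  {p73, p74, p75} × {80} = {(p73,80), (p74,80), (p75,80)}
  {p74} × {78, 79, 80} = {(p74,78), (p74,79), (p74,80)}
  {p73, p74} × {78, 79} = {(p73,78), (p73,79), (p74,78), (p74,79)}
  {p73, p74} × {78, 80} = {(p73,78), (p73,80), (p74,78), (p74,80)}
  {p73, p74} × {79, 80} = {(p73,79), (p73,80), (p74,79), (p74,80)}
  {p74, p75} × {78, 79} = {(p74,78), (p74,79), (p75,78), (p75,79)}
  {p74, p75} × {78, 80} = {(p74,78), (p74,80), (p75,78), (p75,80)}
  {p74, p75} × {79, 80} = {(p74,79), (p74,80), (p75,79), (p75,80)}
  {p73, p74} × {78, 79, 80} = {(p73,78), (p73,79), (p73,80), (p74,78), (p74,79), (p74,80)}
  {p73, p74, p75} × {78, 79} = {(p73,78), (p73,79), (p74,78), (p74,79), (p75,78), (p75,79)}
  {p73, p74, p75} × {78, 80} = {(p73,78), (p73,80), (p74,78), (p74,80), (p75,78), (p75,80)}
  {p73, p74, p75} × {79, 80} = {(p73,79), (p73,80), (p74,79), (p74,80), (p75,79), (p75,80)}
  {p74, p75} × {78, 79, 80} = {(p74,78), (p74,79), (p74,80), (p75,78), (p75,79), (p75,80)}
  {p73, p74, p75} × {78, 79, 80} = {(p73,78), (p73,79), (p73,80), (p74,78), (p74,79), (p74,80), (p75,78), (p75,79), (p75,80)}
These 36 distinct sets form the basis B.
Close under arbitrary unions to get τ_{X×Y}; counting gives |τ_{X×Y}| = 216.


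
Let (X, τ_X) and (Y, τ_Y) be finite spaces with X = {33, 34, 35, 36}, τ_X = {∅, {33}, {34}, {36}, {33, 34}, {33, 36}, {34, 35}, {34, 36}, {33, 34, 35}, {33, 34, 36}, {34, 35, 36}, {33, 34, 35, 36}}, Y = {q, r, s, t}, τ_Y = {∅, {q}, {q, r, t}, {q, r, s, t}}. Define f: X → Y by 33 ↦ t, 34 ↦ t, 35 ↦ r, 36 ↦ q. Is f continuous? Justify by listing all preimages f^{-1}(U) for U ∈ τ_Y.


f IS continuous.

Compute f^{-1}(U) for each U ∈ τ_Y:
  U = ∅: f^{-1}(U) = ∅ ∈ τ_X ✓.
  U = {q}: f^{-1}(U) = {36} ∈ τ_X ✓.
  U = {q, r, t}: f^{-1}(U) = {33, 34, 35, 36} ∈ τ_X ✓.
  U = {q, r, s, t}: f^{-1}(U) = {33, 34, 35, 36} ∈ τ_X ✓.
Every preimage lies in τ_X, so f IS continuous.


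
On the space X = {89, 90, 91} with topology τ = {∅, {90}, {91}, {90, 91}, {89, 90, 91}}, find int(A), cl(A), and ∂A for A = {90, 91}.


int(A) = {90, 91}, cl(A) = {89, 90, 91}, ∂A = {89}.

Closed sets in (X, τ) are complements of opens:
  closed(X, τ) = {∅, {89}, {89, 90}, {89, 91}, {89, 90, 91}}.
int(A) = ⋃ {U ∈ τ : U ⊆ A}. Opens contained in A: ∅, {90}, {91}, {90, 91}.
Taking the union of these: int(A) = {90, 91}.
cl(A) = ⋂ {C closed : A ⊆ C}. Closed sets containing A: {89, 90, 91}.
Intersecting these: cl(A) = {89, 90, 91}.
∂A = cl(A) ∖ int(A) = {89, 90, 91} ∖ {90, 91} = {89}.


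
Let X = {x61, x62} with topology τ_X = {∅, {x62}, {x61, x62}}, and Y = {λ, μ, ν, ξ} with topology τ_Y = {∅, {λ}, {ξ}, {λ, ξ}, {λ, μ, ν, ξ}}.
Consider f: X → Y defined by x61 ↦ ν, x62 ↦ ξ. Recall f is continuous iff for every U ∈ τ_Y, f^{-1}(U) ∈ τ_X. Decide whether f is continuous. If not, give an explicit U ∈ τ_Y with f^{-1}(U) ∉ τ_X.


f IS continuous.

Compute f^{-1}(U) for each U ∈ τ_Y:
  U = ∅: f^{-1}(U) = ∅ ∈ τ_X ✓.
  U = {λ}: f^{-1}(U) = ∅ ∈ τ_X ✓.
  U = {ξ}: f^{-1}(U) = {x62} ∈ τ_X ✓.
  U = {λ, ξ}: f^{-1}(U) = {x62} ∈ τ_X ✓.
  U = {λ, μ, ν, ξ}: f^{-1}(U) = {x61, x62} ∈ τ_X ✓.
Every preimage lies in τ_X, so f IS continuous.


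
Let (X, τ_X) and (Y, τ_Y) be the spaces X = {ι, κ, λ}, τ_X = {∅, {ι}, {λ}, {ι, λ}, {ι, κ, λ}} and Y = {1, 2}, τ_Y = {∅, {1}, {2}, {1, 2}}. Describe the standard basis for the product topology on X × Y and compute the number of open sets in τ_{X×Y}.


Basis B = {∅ × ∅, {ι} × {1}, {ι} × {2}, {λ} × {1}, {λ} × {2}, {ι} × {1, 2}, {ι, λ} × {1}, {ι, λ} × {2}, {λ} × {1, 2}, {ι, κ, λ} × {1}, {ι, κ, λ} × {2}, {ι, λ} × {1, 2}, {ι, κ, λ} × {1, 2}}; |τ_{X×Y}| = 25.

Enumerate products U × V with U ∈ τ_X, V ∈ τ_Y (deduplicated):
  ∅ × ∅ = {} (∅)
  {ι} × {1} = {(ι,1)}
  {ι} × {2} = {(ι,2)}
  {λ} × {1} = {(λ,1)}
  {λ} × {2} = {(λ,2)}
  {ι} × {1, 2} = {(ι,1), (ι,2)}
  {ι, λ} × {1} = {(ι,1), (λ,1)}
  {ι, λ} × {2} = {(ι,2), (λ,2)}
  {λ} × {1, 2} = {(λ,1), (λ,2)}
  {ι, κ, λ} × {1} = {(ι,1), (κ,1), (λ,1)}
  {ι, κ, λ} × {2} = {(ι,2), (κ,2), (λ,2)}
  {ι, λ} × {1, 2} = {(ι,1), (ι,2), (λ,1), (λ,2)}
  {ι, κ, λ} × {1, 2} = {(ι,1), (ι,2), (κ,1), (κ,2), (λ,1), (λ,2)}
These 13 distinct sets form the basis B.
Close under arbitrary unions to get τ_{X×Y}; counting gives |τ_{X×Y}| = 25.


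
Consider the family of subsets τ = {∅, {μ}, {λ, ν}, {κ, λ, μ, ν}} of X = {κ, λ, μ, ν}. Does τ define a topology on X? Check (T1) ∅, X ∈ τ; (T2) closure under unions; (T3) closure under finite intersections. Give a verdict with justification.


τ is NOT a topology on X.

Axiom (T1): ∅ ∈ τ? Yes; X ∈ τ? Yes.
Axiom (T2/T3): check pairwise unions and intersections of members of τ.
Counterexample for (T2): {μ} ∪ {λ, ν} = {λ, μ, ν} ∉ τ. Therefore τ is NOT a topology.


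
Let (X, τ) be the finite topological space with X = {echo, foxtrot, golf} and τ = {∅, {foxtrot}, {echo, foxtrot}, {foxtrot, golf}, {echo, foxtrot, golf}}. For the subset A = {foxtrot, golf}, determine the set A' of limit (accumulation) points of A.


A' = {echo, golf}

For each x ∈ X, list the open sets U ∈ τ with x ∈ U, then check whether U ∩ (A ∖ {x}) ≠ ∅ for every such U.
  x = echo: opens ∋ x are {echo, foxtrot}, {echo, foxtrot, golf}; each meets A ∖ {echo}, so x IS a limit point.
  x = foxtrot: open {foxtrot} ∋ x has {foxtrot} ∩ (A ∖ {foxtrot}) = ∅, so x is NOT a limit point.
  x = golf: opens ∋ x are {foxtrot, golf}, {echo, foxtrot, golf}; each meets A ∖ {golf}, so x IS a limit point.
Collecting: A' = {echo, golf}.


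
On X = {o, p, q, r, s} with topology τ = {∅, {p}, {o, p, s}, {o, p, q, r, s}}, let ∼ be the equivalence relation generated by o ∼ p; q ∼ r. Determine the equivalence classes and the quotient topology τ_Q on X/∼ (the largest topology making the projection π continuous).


X/∼ = {[o=p], [q=r], [s]}; |τ_Q| = 3.

Equivalence classes: [o=p], [q=r], [s].
Quotient map π: X → X/∼ sends o ↦ [o=p], p ↦ [o=p], q ↦ [q=r], r ↦ [q=r], s ↦ [s].
For each subset V ⊆ X/∼, compute π^{-1}(V) ⊆ X and check whether π^{-1}(V) ∈ τ. V is open in τ_Q iff π^{-1}(V) ∈ τ.
  V = {}: π^{-1}(V) = ∅ ∈ τ ✓.
  V = {[o=p]}: π^{-1}(V) = {o, p} ∉ τ ✗.
  V = {[q=r]}: π^{-1}(V) = {q, r} ∉ τ ✗.
  V = {[o=p], [q=r]}: π^{-1}(V) = {o, p, q, r} ∉ τ ✗.
  V = {[s]}: π^{-1}(V) = {s} ∉ τ ✗.
  V = {[o=p], [s]}: π^{-1}(V) = {o, p, s} ∈ τ ✓.
  V = {[q=r], [s]}: π^{-1}(V) = {q, r, s} ∉ τ ✗.
  V = {[o=p], [q=r], [s]}: π^{-1}(V) = {o, p, q, r, s} ∈ τ ✓.
Open sets in the quotient: τ_Q = {{}, {[o=p], [s]}, {[o=p], [q=r], [s]}} (3 elements).


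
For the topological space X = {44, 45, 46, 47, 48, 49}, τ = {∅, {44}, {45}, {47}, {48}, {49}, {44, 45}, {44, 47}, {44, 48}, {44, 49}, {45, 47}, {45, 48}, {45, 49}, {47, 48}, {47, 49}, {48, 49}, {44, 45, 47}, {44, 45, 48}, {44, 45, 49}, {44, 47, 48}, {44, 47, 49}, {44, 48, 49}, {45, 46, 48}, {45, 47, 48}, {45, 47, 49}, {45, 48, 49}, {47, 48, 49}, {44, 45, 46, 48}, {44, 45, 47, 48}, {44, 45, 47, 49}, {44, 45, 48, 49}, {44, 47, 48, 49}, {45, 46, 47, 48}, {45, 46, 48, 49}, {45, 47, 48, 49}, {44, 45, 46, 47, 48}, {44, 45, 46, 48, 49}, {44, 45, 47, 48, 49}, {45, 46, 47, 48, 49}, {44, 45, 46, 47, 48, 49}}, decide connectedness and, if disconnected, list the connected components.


(X, τ) is disconnected; components = [{44}, {47}, {49}, {45, 46, 48}].

Find clopen sets (U ∈ τ with X ∖ U ∈ τ):
  U = ∅, X ∖ U = {44, 45, 46, 47, 48, 49} — both open, so U is clopen.
  U = {44}, X ∖ U = {45, 46, 47, 48, 49} — both open, so U is clopen.
  U = {47}, X ∖ U = {44, 45, 46, 48, 49} — both open, so U is clopen.
  U = {49}, X ∖ U = {44, 45, 46, 47, 48} — both open, so U is clopen.
  U = {44, 47}, X ∖ U = {45, 46, 48, 49} — both open, so U is clopen.
  U = {44, 49}, X ∖ U = {45, 46, 47, 48} — both open, so U is clopen.
  U = {47, 49}, X ∖ U = {44, 45, 46, 48} — both open, so U is clopen.
  U = {44, 47, 49}, X ∖ U = {45, 46, 48} — both open, so U is clopen.
  U = {45, 46, 48}, X ∖ U = {44, 47, 49} — both open, so U is clopen.
  U = {44, 45, 46, 48}, X ∖ U = {47, 49} — both open, so U is clopen.
  U = {45, 46, 47, 48}, X ∖ U = {44, 49} — both open, so U is clopen.
  U = {45, 46, 48, 49}, X ∖ U = {44, 47} — both open, so U is clopen.
  U = {44, 45, 46, 47, 48}, X ∖ U = {49} — both open, so U is clopen.
  U = {44, 45, 46, 48, 49}, X ∖ U = {47} — both open, so U is clopen.
  U = {45, 46, 47, 48, 49}, X ∖ U = {44} — both open, so U is clopen.
  U = {44, 45, 46, 47, 48, 49}, X ∖ U = ∅ — both open, so U is clopen.
Nontrivial clopen(s) exist: e.g. {49}. So (X, τ) is disconnected.
Compute connected components by grouping points that agree on all clopens:
  component: {44}
  component: {47}
  component: {49}
  component: {45, 46, 48}


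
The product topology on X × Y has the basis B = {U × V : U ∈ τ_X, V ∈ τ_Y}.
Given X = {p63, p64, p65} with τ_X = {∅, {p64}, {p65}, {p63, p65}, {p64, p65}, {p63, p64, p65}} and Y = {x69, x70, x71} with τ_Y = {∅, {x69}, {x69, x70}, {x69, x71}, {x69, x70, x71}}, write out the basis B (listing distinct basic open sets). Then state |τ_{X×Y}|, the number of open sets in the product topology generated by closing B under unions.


Basis B = {∅ × ∅, {p64} × {x69}, {p65} × {x69}, {p63, p65} × {x69}, {p64} × {x69, x70}, {p64} × {x69, x71}, {p64, p65} × {x69}, {p65} × {x69, x70}, {p65} × {x69, x71}, {p63, p64, p65} × {x69}, {p64} × {x69, x70, x71}, {p65} × {x69, x70, x71}, {p63, p65} × {x69, x70}, {p63, p65} × {x69, x71}, {p64, p65} × {x69, x70}, {p64, p65} × {x69, x71}, {p63, p65} × {x69, x70, x71}, {p63, p64, p65} × {x69, x70}, {p63, p64, p65} × {x69, x71}, {p64, p65} × {x69, x70, x71}, {p63, p64, p65} × {x69, x70, x71}}; |τ_{X×Y}| = 70.

Enumerate products U × V with U ∈ τ_X, V ∈ τ_Y (deduplicated):
  ∅ × ∅ = {} (∅)
  {p64} × {x69} = {(p64,x69)}
  {p65} × {x69} = {(p65,x69)}
  {p63, p65} × {x69} = {(p63,x69), (p65,x69)}
  {p64} × {x69, x70} = {(p64,x69), (p64,x70)}
  {p64} × {x69, x71} = {(p64,x69), (p64,x71)}
  {p64, p65} × {x69} = {(p64,x69), (p65,x69)}
  {p65} × {x69, x70} = {(p65,x69), (p65,x70)}
  {p65} × {x69, x71} = {(p65,x69), (p65,x71)}
  {p63, p64, p65} × {x69} = {(p63,x69), (p64,x69), (p65,x69)}
  {p64} × {x69, x70, x71} = {(p64,x69), (p64,x70), (p64,x71)}
  {p65} × {x69, x70, x71} = {(p65,x69), (p65,x70), (p65,x71)}
  {p63, p65} × {x69, x70} = {(p63,x69), (p63,x70), (p65,x69), (p65,x70)}
  {p63, p65} × {x69, x71} = {(p63,x69), (p63,x71), (p65,x69), (p65,x71)}
  {p64, p65} × {x69, x70} = {(p64,x69), (p64,x70), (p65,x69), (p65,x70)}
  {p64, p65} × {x69, x71} = {(p64,x69), (p64,x71), (p65,x69), (p65,x71)}
  {p63, p65} × {x69, x70, x71} = {(p63,x69), (p63,x70), (p63,x71), (p65,x69), (p65,x70), (p65,x71)}
  {p63, p64, p65} × {x69, x70} = {(p63,x69), (p63,x70), (p64,x69), (p64,x70), (p65,x69), (p65,x70)}
  {p63, p64, p65} × {x69, x71} = {(p63,x69), (p63,x71), (p64,x69), (p64,x71), (p65,x69), (p65,x71)}
  {p64, p65} × {x69, x70, x71} = {(p64,x69), (p64,x70), (p64,x71), (p65,x69), (p65,x70), (p65,x71)}
  {p63, p64, p65} × {x69, x70, x71} = {(p63,x69), (p63,x70), (p63,x71), (p64,x69), (p64,x70), (p64,x71), (p65,x69), (p65,x70), (p65,x71)}
These 21 distinct sets form the basis B.
Close under arbitrary unions to get τ_{X×Y}; counting gives |τ_{X×Y}| = 70.


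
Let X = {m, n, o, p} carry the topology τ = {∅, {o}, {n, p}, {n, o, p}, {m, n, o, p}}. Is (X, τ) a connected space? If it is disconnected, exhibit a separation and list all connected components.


(X, τ) is connected.

Find clopen sets (U ∈ τ with X ∖ U ∈ τ):
  U = ∅, X ∖ U = {m, n, o, p} — both open, so U is clopen.
  U = {m, n, o, p}, X ∖ U = ∅ — both open, so U is clopen.
Only trivial clopens (∅ and X) exist, so (X, τ) is connected.
Compute connected components by grouping points that agree on all clopens:
  component: {m, n, o, p}


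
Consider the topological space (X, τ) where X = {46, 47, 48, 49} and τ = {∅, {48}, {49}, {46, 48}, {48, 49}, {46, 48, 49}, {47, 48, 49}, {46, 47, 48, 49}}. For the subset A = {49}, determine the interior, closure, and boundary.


int(A) = {49}, cl(A) = {47, 49}, ∂A = {47}.

Closed sets in (X, τ) are complements of opens:
  closed(X, τ) = {∅, {46}, {47}, {46, 47}, {47, 49}, {46, 47, 48}, {46, 47, 49}, {46, 47, 48, 49}}.
int(A) = ⋃ {U ∈ τ : U ⊆ A}. Opens contained in A: ∅, {49}.
Taking the union of these: int(A) = {49}.
cl(A) = ⋂ {C closed : A ⊆ C}. Closed sets containing A: {47, 49}, {46, 47, 49}, {46, 47, 48, 49}.
Intersecting these: cl(A) = {47, 49}.
∂A = cl(A) ∖ int(A) = {47, 49} ∖ {49} = {47}.


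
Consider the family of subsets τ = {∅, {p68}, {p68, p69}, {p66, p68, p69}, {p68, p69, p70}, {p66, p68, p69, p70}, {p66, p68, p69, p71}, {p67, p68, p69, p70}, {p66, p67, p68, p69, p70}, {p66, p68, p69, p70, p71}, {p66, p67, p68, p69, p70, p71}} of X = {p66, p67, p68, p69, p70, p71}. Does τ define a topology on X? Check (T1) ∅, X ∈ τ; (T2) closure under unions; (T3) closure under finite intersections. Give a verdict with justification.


τ IS a topology on X.

Axiom (T1): ∅ ∈ τ? Yes; X ∈ τ? Yes.
Axiom (T2/T3): check pairwise unions and intersections of members of τ.
All pairwise intersections and unions checked — each lies in τ. Therefore τ satisfies (T1), (T2), (T3): it IS a topology on X.


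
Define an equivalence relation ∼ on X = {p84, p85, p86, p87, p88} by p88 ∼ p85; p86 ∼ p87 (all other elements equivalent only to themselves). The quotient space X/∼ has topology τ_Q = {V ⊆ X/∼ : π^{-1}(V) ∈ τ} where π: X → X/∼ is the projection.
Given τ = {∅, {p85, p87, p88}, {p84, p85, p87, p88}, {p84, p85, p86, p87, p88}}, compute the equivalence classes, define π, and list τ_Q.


X/∼ = {[p84], [p85=p88], [p86=p87]}; |τ_Q| = 2.

Equivalence classes: [p84], [p85=p88], [p86=p87].
Quotient map π: X → X/∼ sends p84 ↦ [p84], p85 ↦ [p85=p88], p86 ↦ [p86=p87], p87 ↦ [p86=p87], p88 ↦ [p85=p88].
For each subset V ⊆ X/∼, compute π^{-1}(V) ⊆ X and check whether π^{-1}(V) ∈ τ. V is open in τ_Q iff π^{-1}(V) ∈ τ.
  V = {}: π^{-1}(V) = ∅ ∈ τ ✓.
  V = {[p84]}: π^{-1}(V) = {p84} ∉ τ ✗.
  V = {[p85=p88]}: π^{-1}(V) = {p85, p88} ∉ τ ✗.
  V = {[p84], [p85=p88]}: π^{-1}(V) = {p84, p85, p88} ∉ τ ✗.
  V = {[p86=p87]}: π^{-1}(V) = {p86, p87} ∉ τ ✗.
  V = {[p84], [p86=p87]}: π^{-1}(V) = {p84, p86, p87} ∉ τ ✗.
  V = {[p85=p88], [p86=p87]}: π^{-1}(V) = {p85, p86, p87, p88} ∉ τ ✗.
  V = {[p84], [p85=p88], [p86=p87]}: π^{-1}(V) = {p84, p85, p86, p87, p88} ∈ τ ✓.
Open sets in the quotient: τ_Q = {{}, {[p84], [p85=p88], [p86=p87]}} (2 elements).


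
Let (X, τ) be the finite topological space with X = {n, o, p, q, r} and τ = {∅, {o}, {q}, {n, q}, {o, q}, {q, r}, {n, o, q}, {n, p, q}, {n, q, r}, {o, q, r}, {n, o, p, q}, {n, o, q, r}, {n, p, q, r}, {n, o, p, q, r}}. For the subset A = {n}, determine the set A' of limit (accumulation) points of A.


A' = {p}

For each x ∈ X, list the open sets U ∈ τ with x ∈ U, then check whether U ∩ (A ∖ {x}) ≠ ∅ for every such U.
  x = n: open {n, q} ∋ x has {n, q} ∩ (A ∖ {n}) = ∅, so x is NOT a limit point.
  x = o: open {o} ∋ x has {o} ∩ (A ∖ {o}) = ∅, so x is NOT a limit point.
  x = p: opens ∋ x are {n, p, q}, {n, o, p, q}, {n, p, q, r}, {n, o, p, q, r}; each meets A ∖ {p}, so x IS a limit point.
  x = q: open {q} ∋ x has {q} ∩ (A ∖ {q}) = ∅, so x is NOT a limit point.
  x = r: open {q, r} ∋ x has {q, r} ∩ (A ∖ {r}) = ∅, so x is NOT a limit point.
Collecting: A' = {p}.


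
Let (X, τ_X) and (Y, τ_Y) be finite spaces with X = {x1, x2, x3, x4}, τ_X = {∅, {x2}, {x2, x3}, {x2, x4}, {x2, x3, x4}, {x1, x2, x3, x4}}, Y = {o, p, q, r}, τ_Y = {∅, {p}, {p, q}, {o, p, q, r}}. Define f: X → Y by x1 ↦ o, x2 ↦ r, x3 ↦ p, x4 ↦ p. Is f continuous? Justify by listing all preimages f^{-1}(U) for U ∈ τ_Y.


f is NOT continuous.

Compute f^{-1}(U) for each U ∈ τ_Y:
  U = ∅: f^{-1}(U) = ∅ ∈ τ_X ✓.
  U = {p}: f^{-1}(U) = {x3, x4} ∉ τ_X ✗.
  U = {p, q}: f^{-1}(U) = {x3, x4} ∉ τ_X ✗.
  U = {o, p, q, r}: f^{-1}(U) = {x1, x2, x3, x4} ∈ τ_X ✓.
Found U = {p} with f^{-1}(U) = {x3, x4} not in τ_X. Therefore f is NOT continuous.


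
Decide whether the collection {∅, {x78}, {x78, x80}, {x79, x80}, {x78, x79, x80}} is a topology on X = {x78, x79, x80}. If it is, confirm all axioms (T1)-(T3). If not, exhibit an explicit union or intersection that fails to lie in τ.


τ is NOT a topology on X.

Axiom (T1): ∅ ∈ τ? Yes; X ∈ τ? Yes.
Axiom (T2/T3): check pairwise unions and intersections of members of τ.
Counterexample for (T3): {x78, x80} ∩ {x79, x80} = {x80} ∉ τ. Therefore τ is NOT a topology.


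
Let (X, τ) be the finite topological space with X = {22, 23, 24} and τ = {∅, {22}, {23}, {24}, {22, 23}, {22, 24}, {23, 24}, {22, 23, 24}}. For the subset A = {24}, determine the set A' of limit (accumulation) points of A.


A' = ∅

For each x ∈ X, list the open sets U ∈ τ with x ∈ U, then check whether U ∩ (A ∖ {x}) ≠ ∅ for every such U.
  x = 22: open {22} ∋ x has {22} ∩ (A ∖ {22}) = ∅, so x is NOT a limit point.
  x = 23: open {23} ∋ x has {23} ∩ (A ∖ {23}) = ∅, so x is NOT a limit point.
  x = 24: open {24} ∋ x has {24} ∩ (A ∖ {24}) = ∅, so x is NOT a limit point.
Collecting: A' = ∅.


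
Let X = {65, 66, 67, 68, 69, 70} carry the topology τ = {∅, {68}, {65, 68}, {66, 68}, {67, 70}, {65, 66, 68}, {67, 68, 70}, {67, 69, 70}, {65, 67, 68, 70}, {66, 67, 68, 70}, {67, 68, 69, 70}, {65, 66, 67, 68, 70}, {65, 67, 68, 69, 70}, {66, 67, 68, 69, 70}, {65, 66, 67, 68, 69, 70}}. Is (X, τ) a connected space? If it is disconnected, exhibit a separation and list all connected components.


(X, τ) is disconnected; components = [{65, 66, 68}, {67, 69, 70}].

Find clopen sets (U ∈ τ with X ∖ U ∈ τ):
  U = ∅, X ∖ U = {65, 66, 67, 68, 69, 70} — both open, so U is clopen.
  U = {65, 66, 68}, X ∖ U = {67, 69, 70} — both open, so U is clopen.
  U = {67, 69, 70}, X ∖ U = {65, 66, 68} — both open, so U is clopen.
  U = {65, 66, 67, 68, 69, 70}, X ∖ U = ∅ — both open, so U is clopen.
Nontrivial clopen(s) exist: e.g. {65, 66, 68}. So (X, τ) is disconnected.
Compute connected components by grouping points that agree on all clopens:
  component: {65, 66, 68}
  component: {67, 69, 70}


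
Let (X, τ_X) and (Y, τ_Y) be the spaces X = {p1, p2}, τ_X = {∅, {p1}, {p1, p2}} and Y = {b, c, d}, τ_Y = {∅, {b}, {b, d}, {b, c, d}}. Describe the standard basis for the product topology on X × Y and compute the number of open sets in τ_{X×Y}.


Basis B = {∅ × ∅, {p1} × {b}, {p1} × {b, d}, {p1, p2} × {b}, {p1} × {b, c, d}, {p1, p2} × {b, d}, {p1, p2} × {b, c, d}}; |τ_{X×Y}| = 10.

Enumerate products U × V with U ∈ τ_X, V ∈ τ_Y (deduplicated):
  ∅ × ∅ = {} (∅)
  {p1} × {b} = {(p1,b)}
  {p1} × {b, d} = {(p1,b), (p1,d)}
  {p1, p2} × {b} = {(p1,b), (p2,b)}
  {p1} × {b, c, d} = {(p1,b), (p1,c), (p1,d)}
  {p1, p2} × {b, d} = {(p1,b), (p1,d), (p2,b), (p2,d)}
  {p1, p2} × {b, c, d} = {(p1,b), (p1,c), (p1,d), (p2,b), (p2,c), (p2,d)}
These 7 distinct sets form the basis B.
Close under arbitrary unions to get τ_{X×Y}; counting gives |τ_{X×Y}| = 10.


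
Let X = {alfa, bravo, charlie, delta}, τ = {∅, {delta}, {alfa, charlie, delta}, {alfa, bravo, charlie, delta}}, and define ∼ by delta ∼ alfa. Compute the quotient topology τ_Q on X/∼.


X/∼ = {[alfa=delta], [bravo], [charlie]}; |τ_Q| = 3.

Equivalence classes: [alfa=delta], [bravo], [charlie].
Quotient map π: X → X/∼ sends alfa ↦ [alfa=delta], bravo ↦ [bravo], charlie ↦ [charlie], delta ↦ [alfa=delta].
For each subset V ⊆ X/∼, compute π^{-1}(V) ⊆ X and check whether π^{-1}(V) ∈ τ. V is open in τ_Q iff π^{-1}(V) ∈ τ.
  V = {}: π^{-1}(V) = ∅ ∈ τ ✓.
  V = {[alfa=delta]}: π^{-1}(V) = {alfa, delta} ∉ τ ✗.
  V = {[bravo]}: π^{-1}(V) = {bravo} ∉ τ ✗.
  V = {[alfa=delta], [bravo]}: π^{-1}(V) = {alfa, bravo, delta} ∉ τ ✗.
  V = {[charlie]}: π^{-1}(V) = {charlie} ∉ τ ✗.
  V = {[alfa=delta], [charlie]}: π^{-1}(V) = {alfa, charlie, delta} ∈ τ ✓.
  V = {[bravo], [charlie]}: π^{-1}(V) = {bravo, charlie} ∉ τ ✗.
  V = {[alfa=delta], [bravo], [charlie]}: π^{-1}(V) = {alfa, bravo, charlie, delta} ∈ τ ✓.
Open sets in the quotient: τ_Q = {{}, {[alfa=delta], [charlie]}, {[alfa=delta], [bravo], [charlie]}} (3 elements).


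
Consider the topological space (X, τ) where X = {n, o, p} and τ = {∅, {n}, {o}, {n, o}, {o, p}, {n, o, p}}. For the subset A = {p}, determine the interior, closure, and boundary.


int(A) = ∅, cl(A) = {p}, ∂A = {p}.

Closed sets in (X, τ) are complements of opens:
  closed(X, τ) = {∅, {n}, {p}, {n, p}, {o, p}, {n, o, p}}.
int(A) = ⋃ {U ∈ τ : U ⊆ A}. Opens contained in A: ∅.
Taking the union of these: int(A) = ∅.
cl(A) = ⋂ {C closed : A ⊆ C}. Closed sets containing A: {p}, {n, p}, {o, p}, {n, o, p}.
Intersecting these: cl(A) = {p}.
∂A = cl(A) ∖ int(A) = {p} ∖ ∅ = {p}.


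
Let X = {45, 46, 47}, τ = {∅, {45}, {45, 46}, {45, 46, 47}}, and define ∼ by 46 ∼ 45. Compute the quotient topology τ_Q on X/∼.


X/∼ = {[45=46], [47]}; |τ_Q| = 3.

Equivalence classes: [45=46], [47].
Quotient map π: X → X/∼ sends 45 ↦ [45=46], 46 ↦ [45=46], 47 ↦ [47].
For each subset V ⊆ X/∼, compute π^{-1}(V) ⊆ X and check whether π^{-1}(V) ∈ τ. V is open in τ_Q iff π^{-1}(V) ∈ τ.
  V = {}: π^{-1}(V) = ∅ ∈ τ ✓.
  V = {[45=46]}: π^{-1}(V) = {45, 46} ∈ τ ✓.
  V = {[47]}: π^{-1}(V) = {47} ∉ τ ✗.
  V = {[45=46], [47]}: π^{-1}(V) = {45, 46, 47} ∈ τ ✓.
Open sets in the quotient: τ_Q = {{}, {[45=46]}, {[45=46], [47]}} (3 elements).


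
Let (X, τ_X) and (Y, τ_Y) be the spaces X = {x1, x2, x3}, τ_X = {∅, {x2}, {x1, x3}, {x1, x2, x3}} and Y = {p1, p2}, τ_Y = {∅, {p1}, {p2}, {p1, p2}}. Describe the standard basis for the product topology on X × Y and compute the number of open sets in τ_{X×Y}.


Basis B = {∅ × ∅, {x2} × {p1}, {x2} × {p2}, {x1, x3} × {p1}, {x1, x3} × {p2}, {x2} × {p1, p2}, {x1, x2, x3} × {p1}, {x1, x2, x3} × {p2}, {x1, x3} × {p1, p2}, {x1, x2, x3} × {p1, p2}}; |τ_{X×Y}| = 16.

Enumerate products U × V with U ∈ τ_X, V ∈ τ_Y (deduplicated):
  ∅ × ∅ = {} (∅)
  {x2} × {p1} = {(x2,p1)}
  {x2} × {p2} = {(x2,p2)}
  {x1, x3} × {p1} = {(x1,p1), (x3,p1)}
  {x1, x3} × {p2} = {(x1,p2), (x3,p2)}
  {x2} × {p1, p2} = {(x2,p1), (x2,p2)}
  {x1, x2, x3} × {p1} = {(x1,p1), (x2,p1), (x3,p1)}
  {x1, x2, x3} × {p2} = {(x1,p2), (x2,p2), (x3,p2)}
  {x1, x3} × {p1, p2} = {(x1,p1), (x1,p2), (x3,p1), (x3,p2)}
  {x1, x2, x3} × {p1, p2} = {(x1,p1), (x1,p2), (x2,p1), (x2,p2), (x3,p1), (x3,p2)}
These 10 distinct sets form the basis B.
Close under arbitrary unions to get τ_{X×Y}; counting gives |τ_{X×Y}| = 16.


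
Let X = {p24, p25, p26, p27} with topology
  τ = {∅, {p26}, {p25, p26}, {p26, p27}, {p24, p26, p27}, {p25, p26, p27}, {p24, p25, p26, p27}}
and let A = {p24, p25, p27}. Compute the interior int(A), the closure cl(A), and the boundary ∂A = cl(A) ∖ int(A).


int(A) = ∅, cl(A) = {p24, p25, p27}, ∂A = {p24, p25, p27}.

Closed sets in (X, τ) are complements of opens:
  closed(X, τ) = {∅, {p24}, {p25}, {p24, p25}, {p24, p27}, {p24, p25, p27}, {p24, p25, p26, p27}}.
int(A) = ⋃ {U ∈ τ : U ⊆ A}. Opens contained in A: ∅.
Taking the union of these: int(A) = ∅.
cl(A) = ⋂ {C closed : A ⊆ C}. Closed sets containing A: {p24, p25, p27}, {p24, p25, p26, p27}.
Intersecting these: cl(A) = {p24, p25, p27}.
∂A = cl(A) ∖ int(A) = {p24, p25, p27} ∖ ∅ = {p24, p25, p27}.


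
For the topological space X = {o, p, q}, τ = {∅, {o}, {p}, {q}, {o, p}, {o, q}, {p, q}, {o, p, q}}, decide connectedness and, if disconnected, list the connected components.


(X, τ) is disconnected; components = [{o}, {p}, {q}].

Find clopen sets (U ∈ τ with X ∖ U ∈ τ):
  U = ∅, X ∖ U = {o, p, q} — both open, so U is clopen.
  U = {o}, X ∖ U = {p, q} — both open, so U is clopen.
  U = {p}, X ∖ U = {o, q} — both open, so U is clopen.
  U = {q}, X ∖ U = {o, p} — both open, so U is clopen.
  U = {o, p}, X ∖ U = {q} — both open, so U is clopen.
  U = {o, q}, X ∖ U = {p} — both open, so U is clopen.
  U = {p, q}, X ∖ U = {o} — both open, so U is clopen.
  U = {o, p, q}, X ∖ U = ∅ — both open, so U is clopen.
Nontrivial clopen(s) exist: e.g. {q}. So (X, τ) is disconnected.
Compute connected components by grouping points that agree on all clopens:
  component: {o}
  component: {p}
  component: {q}
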